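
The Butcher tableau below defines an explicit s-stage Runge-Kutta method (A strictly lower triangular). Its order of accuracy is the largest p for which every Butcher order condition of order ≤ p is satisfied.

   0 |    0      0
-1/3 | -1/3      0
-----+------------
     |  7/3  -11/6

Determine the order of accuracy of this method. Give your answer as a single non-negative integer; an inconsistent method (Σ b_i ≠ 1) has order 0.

0

b = (7/3, -11/6)
c = (0, -1/3)
Σ b_i: 7/3·1 + (-11/6)·1 = 1/2 ≠ 1 ⇒ order 0.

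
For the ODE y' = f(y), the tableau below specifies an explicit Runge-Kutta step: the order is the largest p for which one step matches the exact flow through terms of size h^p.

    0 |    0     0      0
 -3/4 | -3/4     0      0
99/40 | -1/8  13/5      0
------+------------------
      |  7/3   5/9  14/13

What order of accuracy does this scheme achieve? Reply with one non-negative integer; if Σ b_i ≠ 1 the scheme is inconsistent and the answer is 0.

b = (7/3, 5/9, 14/13)
c = (0, -3/4, 99/40)
Ac = (0, 0, -39/20)
Σ b_i: 7/3·1 + 5/9·1 + 14/13·1 = 464/117 ≠ 1 ⇒ order 0.

0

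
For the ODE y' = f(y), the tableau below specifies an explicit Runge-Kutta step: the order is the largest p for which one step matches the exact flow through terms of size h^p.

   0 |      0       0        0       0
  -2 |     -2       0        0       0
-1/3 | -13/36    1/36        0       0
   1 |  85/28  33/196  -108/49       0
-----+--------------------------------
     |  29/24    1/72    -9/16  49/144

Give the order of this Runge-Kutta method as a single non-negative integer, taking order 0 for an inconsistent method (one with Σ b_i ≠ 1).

b = (29/24, 1/72, -9/16, 49/144)
c = (0, -2, -1/3, 1)
Ac = (0, 0, -1/18, 39/98)
Σ b_i: 29/24·1 + 1/72·1 + (-9/16)·1 + 49/144·1 = 1 ✓
b·c: 1/72·(-2) + (-9/16)·(-1/3) + 49/144·1 = 1/2 ✓
b·c²: 1/72·4 + (-9/16)·1/9 + 49/144·1 = 1/3 ✓
b·Ac: (-9/16)·(-1/18) + 49/144·39/98 = 1/6 ✓
b·c³: 1/72·(-8) + (-9/16)·(-1/27) + 49/144·1 = 1/4 ✓
b·(c∘Ac): (-9/16)·1/54 + 49/144·39/98 = 1/8 ✓
b·Ac²: (-9/16)·1/9 + 49/144·3/7 = 1/12 ✓
b·A²c: 49/144·6/49 = 1/24 ✓; 4 stages ⇒ order 4.

4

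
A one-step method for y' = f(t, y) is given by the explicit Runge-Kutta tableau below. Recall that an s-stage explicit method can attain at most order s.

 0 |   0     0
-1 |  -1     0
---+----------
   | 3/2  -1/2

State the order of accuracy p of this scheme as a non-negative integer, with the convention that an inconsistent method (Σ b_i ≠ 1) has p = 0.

2

b = (3/2, -1/2)
c = (0, -1)
Σ b_i: 3/2·1 + (-1/2)·1 = 1 ✓
b·c: (-1/2)·(-1) = 1/2 ✓; 2 stages ⇒ order 2.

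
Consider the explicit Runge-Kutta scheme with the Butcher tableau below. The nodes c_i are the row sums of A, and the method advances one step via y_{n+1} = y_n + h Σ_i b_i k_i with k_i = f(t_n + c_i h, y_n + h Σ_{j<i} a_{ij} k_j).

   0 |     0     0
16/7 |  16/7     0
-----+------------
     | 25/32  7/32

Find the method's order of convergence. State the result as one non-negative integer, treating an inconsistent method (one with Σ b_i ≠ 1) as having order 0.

b = (25/32, 7/32)
c = (0, 16/7)
Σ b_i: 25/32·1 + 7/32·1 = 1 ✓
b·c: 7/32·16/7 = 1/2 ✓; 2 stages ⇒ order 2.

2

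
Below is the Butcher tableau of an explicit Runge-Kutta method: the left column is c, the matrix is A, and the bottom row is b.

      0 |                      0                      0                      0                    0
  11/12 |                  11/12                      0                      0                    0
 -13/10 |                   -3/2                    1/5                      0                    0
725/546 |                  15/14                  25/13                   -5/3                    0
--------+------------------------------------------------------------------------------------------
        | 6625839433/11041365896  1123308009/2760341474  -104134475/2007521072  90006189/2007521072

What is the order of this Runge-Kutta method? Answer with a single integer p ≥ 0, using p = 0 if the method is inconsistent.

b = (6625839433/11041365896, 1123308009/2760341474, -104134475/2007521072, 90006189/2007521072)
c = (0, 11/12, -13/10, 725/546)
Ac = (0, 0, 11/60, 613/156)
Σ b_i: 6625839433/11041365896·1 + 1123308009/2760341474·1 + (-104134475/2007521072)·1 + 90006189/2007521072·1 = 1 ✓
b·c: 1123308009/2760341474·11/12 + (-104134475/2007521072)·(-13/10) + 90006189/2007521072·725/546 = 1/2 ✓
b·c²: 1123308009/2760341474·121/144 + (-104134475/2007521072)·169/100 + 90006189/2007521072·525625/298116 = 1/3 ✓
b·Ac: (-104134475/2007521072)·11/60 + 90006189/2007521072·613/156 = 1/6 ✓
b·c³: 1123308009/2760341474·1331/1728 + (-104134475/2007521072)·(-2197/1000) + 90006189/2007521072·381078125/162771336 = 35012749925537/65766390318720 ≠ 1/4 ⇒ order 3.
b·(c∘Ac): (-104134475/2007521072)·(-143/600) + 90006189/2007521072·444425/85176 = 5933355811/24090252864 ≠ 1/8
b·Ac²: (-104134475/2007521072)·121/720 + 90006189/2007521072·(-11239/9360) = -45207041821/722707585920 ≠ 1/12
b·A²c: 90006189/2007521072·(-11/36) = -330022693/24090252864 ≠ 1/24

3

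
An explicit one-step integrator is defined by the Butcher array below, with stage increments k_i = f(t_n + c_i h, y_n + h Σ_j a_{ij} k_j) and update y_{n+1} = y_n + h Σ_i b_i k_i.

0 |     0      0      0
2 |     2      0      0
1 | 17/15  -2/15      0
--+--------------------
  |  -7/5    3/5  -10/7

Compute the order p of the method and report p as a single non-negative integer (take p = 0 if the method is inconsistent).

b = (-7/5, 3/5, -10/7)
c = (0, 2, 1)
Ac = (0, 0, -4/15)
Σ b_i: (-7/5)·1 + 3/5·1 + (-10/7)·1 = -78/35 ≠ 1 ⇒ order 0.

0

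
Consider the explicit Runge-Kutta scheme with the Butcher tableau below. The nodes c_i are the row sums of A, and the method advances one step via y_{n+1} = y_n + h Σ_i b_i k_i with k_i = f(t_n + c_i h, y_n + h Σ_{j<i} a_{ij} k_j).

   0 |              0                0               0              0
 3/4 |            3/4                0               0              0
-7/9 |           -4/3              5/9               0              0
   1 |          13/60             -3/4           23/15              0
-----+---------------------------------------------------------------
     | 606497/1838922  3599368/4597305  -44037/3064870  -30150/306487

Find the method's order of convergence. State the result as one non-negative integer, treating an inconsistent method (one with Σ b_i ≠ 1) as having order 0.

3

b = (606497/1838922, 3599368/4597305, -44037/3064870, -30150/306487)
c = (0, 3/4, -7/9, 1)
Ac = (0, 0, 5/12, -3791/2160)
Σ b_i: 606497/1838922·1 + 3599368/4597305·1 + (-44037/3064870)·1 + (-30150/306487)·1 = 1 ✓
b·c: 3599368/4597305·3/4 + (-44037/3064870)·(-7/9) + (-30150/306487)·1 = 1/2 ✓
b·c²: 3599368/4597305·9/16 + (-44037/3064870)·49/81 + (-30150/306487)·1 = 1/3 ✓
b·Ac: (-44037/3064870)·5/12 + (-30150/306487)·(-3791/2160) = 1/6 ✓
b·c³: 3599368/4597305·27/64 + (-44037/3064870)·(-343/729) + (-30150/306487)·1 = 15801307/66201192 ≠ 1/4 ⇒ order 3.
b·(c∘Ac): (-44037/3064870)·(-35/108) + (-30150/306487)·(-3791/2160) = 326059/1838922 ≠ 1/8
b·Ac²: (-44037/3064870)·5/16 + (-30150/306487)·39323/77760 = -3590551/66201192 ≠ 1/12
b·A²c: (-30150/306487)·23/36 = -38525/612974 ≠ 1/24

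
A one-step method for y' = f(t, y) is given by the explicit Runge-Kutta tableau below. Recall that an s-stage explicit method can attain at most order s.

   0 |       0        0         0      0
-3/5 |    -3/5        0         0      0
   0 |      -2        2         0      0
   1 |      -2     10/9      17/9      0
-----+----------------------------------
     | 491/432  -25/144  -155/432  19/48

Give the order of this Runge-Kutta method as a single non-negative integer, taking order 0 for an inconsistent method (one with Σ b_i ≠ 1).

b = (491/432, -25/144, -155/432, 19/48)
c = (0, -3/5, 0, 1)
Ac = (0, 0, -6/5, -2/3)
Σ b_i: 491/432·1 + (-25/144)·1 + (-155/432)·1 + 19/48·1 = 1 ✓
b·c: (-25/144)·(-3/5) + 19/48·1 = 1/2 ✓
b·c²: (-25/144)·9/25 + 19/48·1 = 1/3 ✓
b·Ac: (-155/432)·(-6/5) + 19/48·(-2/3) = 1/6 ✓
b·c³: (-25/144)·(-27/125) + 19/48·1 = 13/30 ≠ 1/4 ⇒ order 3.
b·(c∘Ac): 19/48·(-2/3) = -19/72 ≠ 1/8
b·Ac²: (-155/432)·18/25 + 19/48·2/5 = -1/10 ≠ 1/12
b·A²c: 19/48·(-34/15) = -323/360 ≠ 1/24

3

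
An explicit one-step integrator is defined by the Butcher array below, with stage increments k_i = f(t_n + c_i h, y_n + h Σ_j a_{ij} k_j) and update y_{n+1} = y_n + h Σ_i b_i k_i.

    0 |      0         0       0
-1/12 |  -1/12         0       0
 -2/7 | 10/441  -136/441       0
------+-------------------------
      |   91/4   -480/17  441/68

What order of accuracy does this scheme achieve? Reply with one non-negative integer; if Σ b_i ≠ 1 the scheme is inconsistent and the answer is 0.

3

b = (91/4, -480/17, 441/68)
c = (0, -1/12, -2/7)
Ac = (0, 0, 34/1323)
Σ b_i: 91/4·1 + (-480/17)·1 + 441/68·1 = 1 ✓
b·c: (-480/17)·(-1/12) + 441/68·(-2/7) = 1/2 ✓
b·c²: (-480/17)·1/144 + 441/68·4/49 = 1/3 ✓
b·Ac: 441/68·34/1323 = 1/6 ✓; 3 stages ⇒ order 3.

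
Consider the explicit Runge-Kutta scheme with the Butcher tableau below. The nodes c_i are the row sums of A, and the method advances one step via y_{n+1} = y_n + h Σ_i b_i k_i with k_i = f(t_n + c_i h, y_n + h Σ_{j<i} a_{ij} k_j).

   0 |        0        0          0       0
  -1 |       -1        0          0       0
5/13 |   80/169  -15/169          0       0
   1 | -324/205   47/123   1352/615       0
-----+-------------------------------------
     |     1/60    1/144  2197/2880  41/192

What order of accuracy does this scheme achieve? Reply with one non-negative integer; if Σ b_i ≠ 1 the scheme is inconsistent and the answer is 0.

4

b = (1/60, 1/144, 2197/2880, 41/192)
c = (0, -1, 5/13, 1)
Ac = (0, 0, 15/169, 19/41)
Σ b_i: 1/60·1 + 1/144·1 + 2197/2880·1 + 41/192·1 = 1 ✓
b·c: 1/144·(-1) + 2197/2880·5/13 + 41/192·1 = 1/2 ✓
b·c²: 1/144·1 + 2197/2880·25/169 + 41/192·1 = 1/3 ✓
b·Ac: 2197/2880·15/169 + 41/192·19/41 = 1/6 ✓
b·c³: 1/144·(-1) + 2197/2880·125/2197 + 41/192·1 = 1/4 ✓
b·(c∘Ac): 2197/2880·75/2197 + 41/192·19/41 = 1/8 ✓
b·Ac²: 2197/2880·(-15/169) + 41/192·29/41 = 1/12 ✓
b·A²c: 41/192·8/41 = 1/24 ✓; 4 stages ⇒ order 4.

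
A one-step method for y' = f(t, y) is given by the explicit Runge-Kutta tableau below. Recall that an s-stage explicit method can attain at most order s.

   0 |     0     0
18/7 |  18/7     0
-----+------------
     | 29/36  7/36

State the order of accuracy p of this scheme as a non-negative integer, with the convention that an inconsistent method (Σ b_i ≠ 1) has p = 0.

b = (29/36, 7/36)
c = (0, 18/7)
Σ b_i: 29/36·1 + 7/36·1 = 1 ✓
b·c: 7/36·18/7 = 1/2 ✓; 2 stages ⇒ order 2.

2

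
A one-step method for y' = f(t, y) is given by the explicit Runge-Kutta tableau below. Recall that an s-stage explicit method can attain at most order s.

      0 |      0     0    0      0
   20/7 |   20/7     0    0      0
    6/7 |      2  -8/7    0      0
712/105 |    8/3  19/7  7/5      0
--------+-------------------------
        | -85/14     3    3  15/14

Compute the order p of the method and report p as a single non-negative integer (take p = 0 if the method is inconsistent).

b = (-85/14, 3, 3, 15/14)
c = (0, 20/7, 6/7, 712/105)
Ac = (0, 0, -160/49, 2194/245)
Σ b_i: (-85/14)·1 + 3·1 + 3·1 + 15/14·1 = 1 ✓
b·c: 3·20/7 + 3·6/7 + 15/14·712/105 = 902/49 ≠ 1/2 ⇒ order 1.

1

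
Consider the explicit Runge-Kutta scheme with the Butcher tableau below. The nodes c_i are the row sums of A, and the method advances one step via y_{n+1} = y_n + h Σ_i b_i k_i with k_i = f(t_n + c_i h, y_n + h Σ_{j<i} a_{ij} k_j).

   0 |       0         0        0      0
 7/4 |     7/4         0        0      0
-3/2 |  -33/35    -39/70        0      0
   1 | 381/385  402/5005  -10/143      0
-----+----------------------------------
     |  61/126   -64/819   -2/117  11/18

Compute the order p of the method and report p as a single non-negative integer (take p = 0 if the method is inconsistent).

b = (61/126, -64/819, -2/117, 11/18)
c = (0, 7/4, -3/2, 1)
Ac = (0, 0, -39/40, 27/110)
Σ b_i: 61/126·1 + (-64/819)·1 + (-2/117)·1 + 11/18·1 = 1 ✓
b·c: (-64/819)·7/4 + (-2/117)·(-3/2) + 11/18·1 = 1/2 ✓
b·c²: (-64/819)·49/16 + (-2/117)·9/4 + 11/18·1 = 1/3 ✓
b·Ac: (-2/117)·(-39/40) + 11/18·27/110 = 1/6 ✓
b·c³: (-64/819)·343/64 + (-2/117)·(-27/8) + 11/18·1 = 1/4 ✓
b·(c∘Ac): (-2/117)·117/80 + 11/18·27/110 = 1/8 ✓
b·Ac²: (-2/117)·(-273/160) + 11/18·39/440 = 1/12 ✓
b·A²c: 11/18·3/44 = 1/24 ✓; 4 stages ⇒ order 4.

4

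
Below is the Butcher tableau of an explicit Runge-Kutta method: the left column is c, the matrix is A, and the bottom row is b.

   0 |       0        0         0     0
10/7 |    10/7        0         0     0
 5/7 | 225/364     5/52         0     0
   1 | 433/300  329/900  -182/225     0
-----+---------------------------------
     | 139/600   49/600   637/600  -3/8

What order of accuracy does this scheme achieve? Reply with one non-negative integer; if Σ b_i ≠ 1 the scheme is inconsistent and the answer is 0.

b = (139/600, 49/600, 637/600, -3/8)
c = (0, 10/7, 5/7, 1)
Ac = (0, 0, 25/182, -1/18)
Σ b_i: 139/600·1 + 49/600·1 + 637/600·1 + (-3/8)·1 = 1 ✓
b·c: 49/600·10/7 + 637/600·5/7 + (-3/8)·1 = 1/2 ✓
b·c²: 49/600·100/49 + 637/600·25/49 + (-3/8)·1 = 1/3 ✓
b·Ac: 637/600·25/182 + (-3/8)·(-1/18) = 1/6 ✓
b·c³: 49/600·1000/343 + 637/600·125/343 + (-3/8)·1 = 1/4 ✓
b·(c∘Ac): 637/600·125/1274 + (-3/8)·(-1/18) = 1/8 ✓
b·Ac²: 637/600·125/637 + (-3/8)·1/3 = 1/12 ✓
b·A²c: (-3/8)·(-1/9) = 1/24 ✓; 4 stages ⇒ order 4.

4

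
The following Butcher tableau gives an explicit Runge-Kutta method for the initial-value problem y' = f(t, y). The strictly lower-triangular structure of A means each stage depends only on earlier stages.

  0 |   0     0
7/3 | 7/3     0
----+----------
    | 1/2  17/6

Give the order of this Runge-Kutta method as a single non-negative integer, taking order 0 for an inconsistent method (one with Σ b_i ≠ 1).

0

b = (1/2, 17/6)
c = (0, 7/3)
Σ b_i: 1/2·1 + 17/6·1 = 10/3 ≠ 1 ⇒ order 0.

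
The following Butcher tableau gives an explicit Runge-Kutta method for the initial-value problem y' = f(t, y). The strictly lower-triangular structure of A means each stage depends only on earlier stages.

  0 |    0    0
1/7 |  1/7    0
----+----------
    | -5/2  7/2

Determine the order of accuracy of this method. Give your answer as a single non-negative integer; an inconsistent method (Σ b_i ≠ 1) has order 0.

2

b = (-5/2, 7/2)
c = (0, 1/7)
Σ b_i: (-5/2)·1 + 7/2·1 = 1 ✓
b·c: 7/2·1/7 = 1/2 ✓; 2 stages ⇒ order 2.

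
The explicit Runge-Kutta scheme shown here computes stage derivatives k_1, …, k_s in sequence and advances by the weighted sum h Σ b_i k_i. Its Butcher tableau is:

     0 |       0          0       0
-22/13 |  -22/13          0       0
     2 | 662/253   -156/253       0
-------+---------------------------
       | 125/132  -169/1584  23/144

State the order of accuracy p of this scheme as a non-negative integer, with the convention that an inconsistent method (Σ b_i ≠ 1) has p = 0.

3

b = (125/132, -169/1584, 23/144)
c = (0, -22/13, 2)
Ac = (0, 0, 24/23)
Σ b_i: 125/132·1 + (-169/1584)·1 + 23/144·1 = 1 ✓
b·c: (-169/1584)·(-22/13) + 23/144·2 = 1/2 ✓
b·c²: (-169/1584)·484/169 + 23/144·4 = 1/3 ✓
b·Ac: 23/144·24/23 = 1/6 ✓; 3 stages ⇒ order 3.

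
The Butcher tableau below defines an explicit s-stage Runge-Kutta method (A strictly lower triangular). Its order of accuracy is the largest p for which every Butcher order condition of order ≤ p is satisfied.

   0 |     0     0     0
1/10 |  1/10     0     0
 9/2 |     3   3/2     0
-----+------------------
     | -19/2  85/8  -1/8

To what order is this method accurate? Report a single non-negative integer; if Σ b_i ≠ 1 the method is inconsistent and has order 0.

2

b = (-19/2, 85/8, -1/8)
c = (0, 1/10, 9/2)
Ac = (0, 0, 3/20)
Σ b_i: (-19/2)·1 + 85/8·1 + (-1/8)·1 = 1 ✓
b·c: 85/8·1/10 + (-1/8)·9/2 = 1/2 ✓
b·c²: 85/8·1/100 + (-1/8)·81/4 = -97/40 ≠ 1/3 ⇒ order 2.
b·Ac: (-1/8)·3/20 = -3/160 ≠ 1/6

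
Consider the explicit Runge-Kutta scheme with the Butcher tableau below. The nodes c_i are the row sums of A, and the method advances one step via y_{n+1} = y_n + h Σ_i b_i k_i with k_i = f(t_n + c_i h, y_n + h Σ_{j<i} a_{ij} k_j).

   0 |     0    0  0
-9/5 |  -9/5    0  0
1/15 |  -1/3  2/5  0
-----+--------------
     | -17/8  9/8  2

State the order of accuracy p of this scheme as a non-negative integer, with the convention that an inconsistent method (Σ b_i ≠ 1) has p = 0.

b = (-17/8, 9/8, 2)
c = (0, -9/5, 1/15)
Ac = (0, 0, -18/25)
Σ b_i: (-17/8)·1 + 9/8·1 + 2·1 = 1 ✓
b·c: 9/8·(-9/5) + 2·1/15 = -227/120 ≠ 1/2 ⇒ order 1.

1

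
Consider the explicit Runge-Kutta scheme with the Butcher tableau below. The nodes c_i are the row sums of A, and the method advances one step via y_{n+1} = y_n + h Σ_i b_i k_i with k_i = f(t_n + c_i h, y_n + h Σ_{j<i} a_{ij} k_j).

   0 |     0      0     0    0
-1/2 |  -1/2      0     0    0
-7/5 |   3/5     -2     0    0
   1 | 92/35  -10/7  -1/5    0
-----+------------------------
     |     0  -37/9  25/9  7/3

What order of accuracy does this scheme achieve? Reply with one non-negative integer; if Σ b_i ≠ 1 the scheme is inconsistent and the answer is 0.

2

b = (0, -37/9, 25/9, 7/3)
c = (0, -1/2, -7/5, 1)
Ac = (0, 0, 1, 174/175)
Σ b_i: (-37/9)·1 + 25/9·1 + 7/3·1 = 1 ✓
b·c: (-37/9)·(-1/2) + 25/9·(-7/5) + 7/3·1 = 1/2 ✓
b·c²: (-37/9)·1/4 + 25/9·49/25 + 7/3·1 = 27/4 ≠ 1/3 ⇒ order 2.
b·Ac: 25/9·1 + 7/3·174/175 = 1147/225 ≠ 1/6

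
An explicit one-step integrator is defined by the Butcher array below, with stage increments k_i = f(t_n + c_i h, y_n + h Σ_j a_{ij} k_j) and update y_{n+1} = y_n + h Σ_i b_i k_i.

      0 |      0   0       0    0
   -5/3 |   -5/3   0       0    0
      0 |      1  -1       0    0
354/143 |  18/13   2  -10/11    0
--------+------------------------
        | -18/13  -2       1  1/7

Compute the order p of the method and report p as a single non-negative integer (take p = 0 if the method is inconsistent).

0

b = (-18/13, -2, 1, 1/7)
c = (0, -5/3, 0, 354/143)
Ac = (0, 0, 5/3, -10/3)
Σ b_i: (-18/13)·1 + (-2)·1 + 1·1 + 1/7·1 = -204/91 ≠ 1 ⇒ order 0.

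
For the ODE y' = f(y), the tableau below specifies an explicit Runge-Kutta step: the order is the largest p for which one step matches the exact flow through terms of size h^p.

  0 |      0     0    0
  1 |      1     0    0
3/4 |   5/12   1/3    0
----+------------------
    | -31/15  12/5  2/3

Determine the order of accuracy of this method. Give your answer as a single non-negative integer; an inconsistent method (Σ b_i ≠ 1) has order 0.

b = (-31/15, 12/5, 2/3)
c = (0, 1, 3/4)
Ac = (0, 0, 1/3)
Σ b_i: (-31/15)·1 + 12/5·1 + 2/3·1 = 1 ✓
b·c: 12/5·1 + 2/3·3/4 = 29/10 ≠ 1/2 ⇒ order 1.

1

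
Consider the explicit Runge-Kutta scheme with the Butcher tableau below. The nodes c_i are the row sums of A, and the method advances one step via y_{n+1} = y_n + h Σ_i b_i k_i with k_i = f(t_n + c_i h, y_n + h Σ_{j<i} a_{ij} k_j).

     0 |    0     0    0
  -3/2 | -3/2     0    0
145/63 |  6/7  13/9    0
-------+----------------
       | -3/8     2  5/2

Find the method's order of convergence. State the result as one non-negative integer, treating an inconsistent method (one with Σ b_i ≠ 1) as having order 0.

b = (-3/8, 2, 5/2)
c = (0, -3/2, 145/63)
Ac = (0, 0, -13/6)
Σ b_i: (-3/8)·1 + 2·1 + 5/2·1 = 33/8 ≠ 1 ⇒ order 0.

0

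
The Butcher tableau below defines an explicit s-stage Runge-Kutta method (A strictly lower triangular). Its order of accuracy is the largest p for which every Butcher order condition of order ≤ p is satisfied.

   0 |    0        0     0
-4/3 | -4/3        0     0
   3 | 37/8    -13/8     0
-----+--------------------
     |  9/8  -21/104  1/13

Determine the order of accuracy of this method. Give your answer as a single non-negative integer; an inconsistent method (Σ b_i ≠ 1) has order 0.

3

b = (9/8, -21/104, 1/13)
c = (0, -4/3, 3)
Ac = (0, 0, 13/6)
Σ b_i: 9/8·1 + (-21/104)·1 + 1/13·1 = 1 ✓
b·c: (-21/104)·(-4/3) + 1/13·3 = 1/2 ✓
b·c²: (-21/104)·16/9 + 1/13·9 = 1/3 ✓
b·Ac: 1/13·13/6 = 1/6 ✓; 3 stages ⇒ order 3.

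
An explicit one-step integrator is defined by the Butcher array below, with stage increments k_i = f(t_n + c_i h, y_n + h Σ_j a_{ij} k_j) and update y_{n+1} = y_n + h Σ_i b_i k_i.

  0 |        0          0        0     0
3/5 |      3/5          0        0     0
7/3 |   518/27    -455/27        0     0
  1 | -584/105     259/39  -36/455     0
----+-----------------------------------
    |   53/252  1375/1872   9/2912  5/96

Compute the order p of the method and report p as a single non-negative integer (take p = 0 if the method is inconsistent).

4

b = (53/252, 1375/1872, 9/2912, 5/96)
c = (0, 3/5, 7/3, 1)
Ac = (0, 0, -91/9, 19/5)
Σ b_i: 53/252·1 + 1375/1872·1 + 9/2912·1 + 5/96·1 = 1 ✓
b·c: 1375/1872·3/5 + 9/2912·7/3 + 5/96·1 = 1/2 ✓
b·c²: 1375/1872·9/25 + 9/2912·49/9 + 5/96·1 = 1/3 ✓
b·Ac: 9/2912·(-91/9) + 5/96·19/5 = 1/6 ✓
b·c³: 1375/1872·27/125 + 9/2912·343/27 + 5/96·1 = 1/4 ✓
b·(c∘Ac): 9/2912·(-637/27) + 5/96·19/5 = 1/8 ✓
b·Ac²: 9/2912·(-91/15) + 5/96·49/25 = 1/12 ✓
b·A²c: 5/96·4/5 = 1/24 ✓; 4 stages ⇒ order 4.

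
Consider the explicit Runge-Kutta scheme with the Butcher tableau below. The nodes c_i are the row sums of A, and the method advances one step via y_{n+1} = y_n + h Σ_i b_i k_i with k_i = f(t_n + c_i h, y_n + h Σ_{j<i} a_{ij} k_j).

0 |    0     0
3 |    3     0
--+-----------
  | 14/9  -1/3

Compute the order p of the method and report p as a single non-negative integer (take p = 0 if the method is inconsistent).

b = (14/9, -1/3)
c = (0, 3)
Σ b_i: 14/9·1 + (-1/3)·1 = 11/9 ≠ 1 ⇒ order 0.

0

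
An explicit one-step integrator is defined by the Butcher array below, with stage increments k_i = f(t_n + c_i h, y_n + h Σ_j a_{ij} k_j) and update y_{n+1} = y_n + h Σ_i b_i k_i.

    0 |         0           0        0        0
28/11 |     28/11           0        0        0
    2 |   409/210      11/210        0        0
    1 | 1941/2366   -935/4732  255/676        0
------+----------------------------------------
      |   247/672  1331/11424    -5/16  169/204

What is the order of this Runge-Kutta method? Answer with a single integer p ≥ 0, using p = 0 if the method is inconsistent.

4

b = (247/672, 1331/11424, -5/16, 169/204)
c = (0, 28/11, 2, 1)
Ac = (0, 0, 2/15, 85/338)
Σ b_i: 247/672·1 + 1331/11424·1 + (-5/16)·1 + 169/204·1 = 1 ✓
b·c: 1331/11424·28/11 + (-5/16)·2 + 169/204·1 = 1/2 ✓
b·c²: 1331/11424·784/121 + (-5/16)·4 + 169/204·1 = 1/3 ✓
b·Ac: (-5/16)·2/15 + 169/204·85/338 = 1/6 ✓
b·c³: 1331/11424·21952/1331 + (-5/16)·8 + 169/204·1 = 1/4 ✓
b·(c∘Ac): (-5/16)·4/15 + 169/204·85/338 = 1/8 ✓
b·Ac²: (-5/16)·56/165 + 169/204·425/1859 = 1/12 ✓
b·A²c: 169/204·17/338 = 1/24 ✓; 4 stages ⇒ order 4.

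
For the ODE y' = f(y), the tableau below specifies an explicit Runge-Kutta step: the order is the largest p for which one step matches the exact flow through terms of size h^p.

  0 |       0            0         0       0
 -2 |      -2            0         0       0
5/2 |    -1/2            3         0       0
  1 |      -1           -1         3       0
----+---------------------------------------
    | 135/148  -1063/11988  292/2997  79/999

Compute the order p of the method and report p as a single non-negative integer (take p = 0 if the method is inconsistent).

b = (135/148, -1063/11988, 292/2997, 79/999)
c = (0, -2, 5/2, 1)
Ac = (0, 0, -6, 19/2)
Σ b_i: 135/148·1 + (-1063/11988)·1 + 292/2997·1 + 79/999·1 = 1 ✓
b·c: (-1063/11988)·(-2) + 292/2997·5/2 + 79/999·1 = 1/2 ✓
b·c²: (-1063/11988)·4 + 292/2997·25/4 + 79/999·1 = 1/3 ✓
b·Ac: 292/2997·(-6) + 79/999·19/2 = 1/6 ✓
b·c³: (-1063/11988)·(-8) + 292/2997·125/8 + 79/999·1 = 171/74 ≠ 1/4 ⇒ order 3.
b·(c∘Ac): 292/2997·(-15) + 79/999·19/2 = -473/666 ≠ 1/8
b·Ac²: 292/2997·12 + 79/999·59/4 = 1037/444 ≠ 1/12
b·A²c: 79/999·(-18) = -158/111 ≠ 1/24

3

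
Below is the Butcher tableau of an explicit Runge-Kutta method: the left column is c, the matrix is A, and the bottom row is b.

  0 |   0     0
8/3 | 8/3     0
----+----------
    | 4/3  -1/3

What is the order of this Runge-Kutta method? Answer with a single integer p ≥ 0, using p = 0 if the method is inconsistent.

b = (4/3, -1/3)
c = (0, 8/3)
Σ b_i: 4/3·1 + (-1/3)·1 = 1 ✓
b·c: (-1/3)·8/3 = -8/9 ≠ 1/2 ⇒ order 1.

1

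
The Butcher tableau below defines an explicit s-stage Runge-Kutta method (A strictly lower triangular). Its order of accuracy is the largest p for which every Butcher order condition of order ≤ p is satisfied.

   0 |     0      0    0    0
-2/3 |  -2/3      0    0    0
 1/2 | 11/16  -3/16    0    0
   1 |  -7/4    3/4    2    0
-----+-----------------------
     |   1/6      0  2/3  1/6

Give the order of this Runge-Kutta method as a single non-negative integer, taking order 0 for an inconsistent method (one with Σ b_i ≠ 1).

4

b = (1/6, 0, 2/3, 1/6)
c = (0, -2/3, 1/2, 1)
Ac = (0, 0, 1/8, 1/2)
Σ b_i: 1/6·1 + 2/3·1 + 1/6·1 = 1 ✓
b·c: 2/3·1/2 + 1/6·1 = 1/2 ✓
b·c²: 2/3·1/4 + 1/6·1 = 1/3 ✓
b·Ac: 2/3·1/8 + 1/6·1/2 = 1/6 ✓
b·c³: 2/3·1/8 + 1/6·1 = 1/4 ✓
b·(c∘Ac): 2/3·1/16 + 1/6·1/2 = 1/8 ✓
b·Ac²: 2/3·(-1/12) + 1/6·5/6 = 1/12 ✓
b·A²c: 1/6·1/4 = 1/24 ✓; 4 stages ⇒ order 4.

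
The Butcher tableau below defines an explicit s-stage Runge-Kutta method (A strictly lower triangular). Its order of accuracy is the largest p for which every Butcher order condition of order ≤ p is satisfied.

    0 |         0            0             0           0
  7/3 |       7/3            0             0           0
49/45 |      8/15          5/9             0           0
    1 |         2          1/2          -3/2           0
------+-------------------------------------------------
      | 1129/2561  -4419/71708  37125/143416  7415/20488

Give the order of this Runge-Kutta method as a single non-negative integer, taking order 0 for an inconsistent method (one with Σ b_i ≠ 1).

3

b = (1129/2561, -4419/71708, 37125/143416, 7415/20488)
c = (0, 7/3, 49/45, 1)
Ac = (0, 0, 35/27, -7/15)
Σ b_i: 1129/2561·1 + (-4419/71708)·1 + 37125/143416·1 + 7415/20488·1 = 1 ✓
b·c: (-4419/71708)·7/3 + 37125/143416·49/45 + 7415/20488·1 = 1/2 ✓
b·c²: (-4419/71708)·49/9 + 37125/143416·2401/2025 + 7415/20488·1 = 1/3 ✓
b·Ac: 37125/143416·35/27 + 7415/20488·(-7/15) = 1/6 ✓
b·c³: (-4419/71708)·343/27 + 37125/143416·117649/91125 + 7415/20488·1 = -11995/138294 ≠ 1/4 ⇒ order 3.
b·(c∘Ac): 37125/143416·343/243 + 7415/20488·(-7/15) = 4529/23049 ≠ 1/8
b·Ac²: 37125/143416·245/81 + 7415/20488·637/675 = 388787/345735 ≠ 1/12
b·A²c: 7415/20488·(-35/18) = -259525/368784 ≠ 1/24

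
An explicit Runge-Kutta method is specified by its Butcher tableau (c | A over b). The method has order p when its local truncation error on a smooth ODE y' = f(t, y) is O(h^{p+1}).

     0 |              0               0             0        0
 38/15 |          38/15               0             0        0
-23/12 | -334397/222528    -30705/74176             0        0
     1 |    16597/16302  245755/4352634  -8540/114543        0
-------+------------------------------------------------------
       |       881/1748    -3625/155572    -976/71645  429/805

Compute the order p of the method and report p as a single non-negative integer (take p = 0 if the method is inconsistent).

4

b = (881/1748, -3625/155572, -976/71645, 429/805)
c = (0, 38/15, -23/12, 1)
Ac = (0, 0, -2047/1952, 368/1287)
Σ b_i: 881/1748·1 + (-3625/155572)·1 + (-976/71645)·1 + 429/805·1 = 1 ✓
b·c: (-3625/155572)·38/15 + (-976/71645)·(-23/12) + 429/805·1 = 1/2 ✓
b·c²: (-3625/155572)·1444/225 + (-976/71645)·529/144 + 429/805·1 = 1/3 ✓
b·Ac: (-976/71645)·(-2047/1952) + 429/805·368/1287 = 1/6 ✓
b·c³: (-3625/155572)·54872/3375 + (-976/71645)·(-12167/1728) + 429/805·1 = 1/4 ✓
b·(c∘Ac): (-976/71645)·47081/23424 + 429/805·368/1287 = 1/8 ✓
b·Ac²: (-976/71645)·(-38893/14640) + 429/805·23/260 = 1/12 ✓
b·A²c: 429/805·805/10296 = 1/24 ✓; 4 stages ⇒ order 4.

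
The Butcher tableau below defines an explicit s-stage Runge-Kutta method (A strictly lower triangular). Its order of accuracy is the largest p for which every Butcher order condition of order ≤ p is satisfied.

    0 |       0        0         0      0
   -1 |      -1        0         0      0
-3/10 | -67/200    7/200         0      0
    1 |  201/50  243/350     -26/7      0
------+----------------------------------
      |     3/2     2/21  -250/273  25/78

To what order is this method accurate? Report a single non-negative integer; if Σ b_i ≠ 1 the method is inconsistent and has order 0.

4

b = (3/2, 2/21, -250/273, 25/78)
c = (0, -1, -3/10, 1)
Ac = (0, 0, -7/200, 21/50)
Σ b_i: 3/2·1 + 2/21·1 + (-250/273)·1 + 25/78·1 = 1 ✓
b·c: 2/21·(-1) + (-250/273)·(-3/10) + 25/78·1 = 1/2 ✓
b·c²: 2/21·1 + (-250/273)·9/100 + 25/78·1 = 1/3 ✓
b·Ac: (-250/273)·(-7/200) + 25/78·21/50 = 1/6 ✓
b·c³: 2/21·(-1) + (-250/273)·(-27/1000) + 25/78·1 = 1/4 ✓
b·(c∘Ac): (-250/273)·21/2000 + 25/78·21/50 = 1/8 ✓
b·Ac²: (-250/273)·7/200 + 25/78·9/25 = 1/12 ✓
b·A²c: 25/78·13/100 = 1/24 ✓; 4 stages ⇒ order 4.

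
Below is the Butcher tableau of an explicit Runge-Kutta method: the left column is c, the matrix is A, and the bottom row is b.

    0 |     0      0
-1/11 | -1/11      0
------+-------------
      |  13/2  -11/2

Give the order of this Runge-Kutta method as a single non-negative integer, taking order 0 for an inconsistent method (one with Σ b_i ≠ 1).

b = (13/2, -11/2)
c = (0, -1/11)
Σ b_i: 13/2·1 + (-11/2)·1 = 1 ✓
b·c: (-11/2)·(-1/11) = 1/2 ✓; 2 stages ⇒ order 2.

2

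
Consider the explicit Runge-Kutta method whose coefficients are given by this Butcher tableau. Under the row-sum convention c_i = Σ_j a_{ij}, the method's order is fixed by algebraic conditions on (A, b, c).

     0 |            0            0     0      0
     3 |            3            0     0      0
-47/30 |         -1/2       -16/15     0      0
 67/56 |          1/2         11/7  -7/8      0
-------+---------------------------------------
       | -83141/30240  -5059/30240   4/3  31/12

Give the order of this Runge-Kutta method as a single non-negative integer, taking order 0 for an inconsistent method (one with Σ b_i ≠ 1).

2

b = (-83141/30240, -5059/30240, 4/3, 31/12)
c = (0, 3, -47/30, 67/56)
Ac = (0, 0, -16/5, 10223/1680)
Σ b_i: (-83141/30240)·1 + (-5059/30240)·1 + 4/3·1 + 31/12·1 = 1 ✓
b·c: (-5059/30240)·3 + 4/3·(-47/30) + 31/12·67/56 = 1/2 ✓
b·c²: (-5059/30240)·9 + 4/3·2209/900 + 31/12·4489/3136 = 46271791/8467200 ≠ 1/3 ⇒ order 2.
b·Ac: 4/3·(-16/5) + 31/12·10223/1680 = 230897/20160 ≠ 1/6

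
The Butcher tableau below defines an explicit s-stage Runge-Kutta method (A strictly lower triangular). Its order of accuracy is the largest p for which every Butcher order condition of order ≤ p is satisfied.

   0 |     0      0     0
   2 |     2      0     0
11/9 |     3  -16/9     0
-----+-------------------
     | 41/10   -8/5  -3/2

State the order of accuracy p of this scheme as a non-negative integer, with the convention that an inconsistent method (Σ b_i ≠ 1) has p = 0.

b = (41/10, -8/5, -3/2)
c = (0, 2, 11/9)
Ac = (0, 0, -32/9)
Σ b_i: 41/10·1 + (-8/5)·1 + (-3/2)·1 = 1 ✓
b·c: (-8/5)·2 + (-3/2)·11/9 = -151/30 ≠ 1/2 ⇒ order 1.

1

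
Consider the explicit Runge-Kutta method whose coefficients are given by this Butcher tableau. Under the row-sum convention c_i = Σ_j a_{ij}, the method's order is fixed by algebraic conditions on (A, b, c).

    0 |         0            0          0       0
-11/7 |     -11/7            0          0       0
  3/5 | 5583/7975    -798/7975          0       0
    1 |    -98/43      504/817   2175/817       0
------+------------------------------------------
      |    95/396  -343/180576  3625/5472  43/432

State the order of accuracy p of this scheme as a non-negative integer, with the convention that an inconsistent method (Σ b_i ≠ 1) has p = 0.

b = (95/396, -343/180576, 3625/5472, 43/432)
c = (0, -11/7, 3/5, 1)
Ac = (0, 0, 114/725, 27/43)
Σ b_i: 95/396·1 + (-343/180576)·1 + 3625/5472·1 + 43/432·1 = 1 ✓
b·c: (-343/180576)·(-11/7) + 3625/5472·3/5 + 43/432·1 = 1/2 ✓
b·c²: (-343/180576)·121/49 + 3625/5472·9/25 + 43/432·1 = 1/3 ✓
b·Ac: 3625/5472·114/725 + 43/432·27/43 = 1/6 ✓
b·c³: (-343/180576)·(-1331/343) + 3625/5472·27/125 + 43/432·1 = 1/4 ✓
b·(c∘Ac): 3625/5472·342/3625 + 43/432·27/43 = 1/8 ✓
b·Ac²: 3625/5472·(-1254/5075) + 43/432·747/301 = 1/12 ✓
b·A²c: 43/432·18/43 = 1/24 ✓; 4 stages ⇒ order 4.

4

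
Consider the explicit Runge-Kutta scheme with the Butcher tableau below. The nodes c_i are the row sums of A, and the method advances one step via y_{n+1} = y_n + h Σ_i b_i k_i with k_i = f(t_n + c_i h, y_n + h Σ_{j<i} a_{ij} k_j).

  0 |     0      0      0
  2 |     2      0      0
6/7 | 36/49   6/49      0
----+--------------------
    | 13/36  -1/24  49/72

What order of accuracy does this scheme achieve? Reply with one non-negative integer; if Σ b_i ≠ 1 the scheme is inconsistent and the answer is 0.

3

b = (13/36, -1/24, 49/72)
c = (0, 2, 6/7)
Ac = (0, 0, 12/49)
Σ b_i: 13/36·1 + (-1/24)·1 + 49/72·1 = 1 ✓
b·c: (-1/24)·2 + 49/72·6/7 = 1/2 ✓
b·c²: (-1/24)·4 + 49/72·36/49 = 1/3 ✓
b·Ac: 49/72·12/49 = 1/6 ✓; 3 stages ⇒ order 3.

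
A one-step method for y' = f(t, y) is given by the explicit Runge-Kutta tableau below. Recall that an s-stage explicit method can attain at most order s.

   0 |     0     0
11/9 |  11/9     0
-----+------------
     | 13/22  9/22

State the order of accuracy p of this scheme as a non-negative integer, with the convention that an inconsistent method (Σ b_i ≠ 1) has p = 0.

2

b = (13/22, 9/22)
c = (0, 11/9)
Σ b_i: 13/22·1 + 9/22·1 = 1 ✓
b·c: 9/22·11/9 = 1/2 ✓; 2 stages ⇒ order 2.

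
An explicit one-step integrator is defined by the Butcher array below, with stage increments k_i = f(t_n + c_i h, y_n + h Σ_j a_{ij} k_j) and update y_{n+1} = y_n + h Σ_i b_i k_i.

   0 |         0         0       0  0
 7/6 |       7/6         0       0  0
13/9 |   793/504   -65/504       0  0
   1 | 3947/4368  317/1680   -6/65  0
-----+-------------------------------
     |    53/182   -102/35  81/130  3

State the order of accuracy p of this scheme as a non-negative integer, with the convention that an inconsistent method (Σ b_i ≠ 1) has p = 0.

b = (53/182, -102/35, 81/130, 3)
c = (0, 7/6, 13/9, 1)
Ac = (0, 0, -65/432, 25/288)
Σ b_i: 53/182·1 + (-102/35)·1 + 81/130·1 + 3·1 = 1 ✓
b·c: (-102/35)·7/6 + 81/130·13/9 + 3·1 = 1/2 ✓
b·c²: (-102/35)·49/36 + 81/130·169/81 + 3·1 = 1/3 ✓
b·Ac: 81/130·(-65/432) + 3·25/288 = 1/6 ✓
b·c³: (-102/35)·343/216 + 81/130·2197/729 + 3·1 = 1/4 ✓
b·(c∘Ac): 81/130·(-845/3888) + 3·25/288 = 1/8 ✓
b·Ac²: 81/130·(-455/2592) + 3·37/576 = 1/12 ✓
b·A²c: 3·1/72 = 1/24 ✓; 4 stages ⇒ order 4.

4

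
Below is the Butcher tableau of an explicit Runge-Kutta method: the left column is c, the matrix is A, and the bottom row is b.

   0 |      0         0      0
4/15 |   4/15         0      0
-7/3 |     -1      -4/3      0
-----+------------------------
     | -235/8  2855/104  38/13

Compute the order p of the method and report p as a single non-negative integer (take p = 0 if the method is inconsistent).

b = (-235/8, 2855/104, 38/13)
c = (0, 4/15, -7/3)
Ac = (0, 0, -16/45)
Σ b_i: (-235/8)·1 + 2855/104·1 + 38/13·1 = 1 ✓
b·c: 2855/104·4/15 + 38/13·(-7/3) = 1/2 ✓
b·c²: 2855/104·16/225 + 38/13·49/9 = 268/15 ≠ 1/3 ⇒ order 2.
b·Ac: 38/13·(-16/45) = -608/585 ≠ 1/6

2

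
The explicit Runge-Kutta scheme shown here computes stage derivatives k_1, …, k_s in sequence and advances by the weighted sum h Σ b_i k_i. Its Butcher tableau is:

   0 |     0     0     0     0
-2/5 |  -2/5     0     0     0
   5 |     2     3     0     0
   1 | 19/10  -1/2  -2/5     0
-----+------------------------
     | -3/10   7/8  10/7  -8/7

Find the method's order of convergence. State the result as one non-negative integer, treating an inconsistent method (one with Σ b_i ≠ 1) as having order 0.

b = (-3/10, 7/8, 10/7, -8/7)
c = (0, -2/5, 5, 1)
Ac = (0, 0, -6/5, -9/5)
Σ b_i: (-3/10)·1 + 7/8·1 + 10/7·1 + (-8/7)·1 = 241/280 ≠ 1 ⇒ order 0.

0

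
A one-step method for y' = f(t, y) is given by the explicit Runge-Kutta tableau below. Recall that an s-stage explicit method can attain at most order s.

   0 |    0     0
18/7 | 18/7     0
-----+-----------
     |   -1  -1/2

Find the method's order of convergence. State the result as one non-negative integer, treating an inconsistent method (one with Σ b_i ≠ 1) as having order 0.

b = (-1, -1/2)
c = (0, 18/7)
Σ b_i: (-1)·1 + (-1/2)·1 = -3/2 ≠ 1 ⇒ order 0.

0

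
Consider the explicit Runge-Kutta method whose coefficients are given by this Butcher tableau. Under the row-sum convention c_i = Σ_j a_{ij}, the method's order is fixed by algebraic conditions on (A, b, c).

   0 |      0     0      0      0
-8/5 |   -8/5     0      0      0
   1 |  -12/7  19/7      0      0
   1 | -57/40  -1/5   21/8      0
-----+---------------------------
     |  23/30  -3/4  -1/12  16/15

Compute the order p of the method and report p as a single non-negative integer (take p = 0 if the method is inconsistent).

1

b = (23/30, -3/4, -1/12, 16/15)
c = (0, -8/5, 1, 1)
Ac = (0, 0, -152/35, 589/200)
Σ b_i: 23/30·1 + (-3/4)·1 + (-1/12)·1 + 16/15·1 = 1 ✓
b·c: (-3/4)·(-8/5) + (-1/12)·1 + 16/15·1 = 131/60 ≠ 1/2 ⇒ order 1.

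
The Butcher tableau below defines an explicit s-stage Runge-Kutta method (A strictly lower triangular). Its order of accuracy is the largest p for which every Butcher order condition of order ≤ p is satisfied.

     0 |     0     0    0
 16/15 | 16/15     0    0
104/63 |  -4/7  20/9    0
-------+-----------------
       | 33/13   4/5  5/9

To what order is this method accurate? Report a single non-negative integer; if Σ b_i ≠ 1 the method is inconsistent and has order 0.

b = (33/13, 4/5, 5/9)
c = (0, 16/15, 104/63)
Ac = (0, 0, 64/27)
Σ b_i: 33/13·1 + 4/5·1 + 5/9·1 = 2278/585 ≠ 1 ⇒ order 0.

0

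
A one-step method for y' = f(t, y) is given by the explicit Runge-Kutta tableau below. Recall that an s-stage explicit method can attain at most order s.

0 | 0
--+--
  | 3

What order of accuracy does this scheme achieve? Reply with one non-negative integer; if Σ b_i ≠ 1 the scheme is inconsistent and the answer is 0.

b = (3)
c = (0)
Σ b_i: 3·1 = 3 ≠ 1 ⇒ order 0.

0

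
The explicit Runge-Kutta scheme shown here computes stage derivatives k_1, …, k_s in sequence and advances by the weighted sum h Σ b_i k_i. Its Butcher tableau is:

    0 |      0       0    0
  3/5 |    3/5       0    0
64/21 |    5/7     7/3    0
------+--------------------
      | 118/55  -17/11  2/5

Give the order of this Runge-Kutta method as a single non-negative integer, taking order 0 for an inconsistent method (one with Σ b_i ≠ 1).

b = (118/55, -17/11, 2/5)
c = (0, 3/5, 64/21)
Ac = (0, 0, 7/5)
Σ b_i: 118/55·1 + (-17/11)·1 + 2/5·1 = 1 ✓
b·c: (-17/11)·3/5 + 2/5·64/21 = 337/1155 ≠ 1/2 ⇒ order 1.

1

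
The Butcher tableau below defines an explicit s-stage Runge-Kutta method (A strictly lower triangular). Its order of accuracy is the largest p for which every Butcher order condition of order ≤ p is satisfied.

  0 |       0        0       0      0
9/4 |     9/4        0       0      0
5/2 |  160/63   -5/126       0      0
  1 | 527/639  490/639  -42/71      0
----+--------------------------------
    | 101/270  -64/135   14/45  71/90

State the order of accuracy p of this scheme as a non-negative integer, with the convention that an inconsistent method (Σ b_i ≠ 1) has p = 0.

b = (101/270, -64/135, 14/45, 71/90)
c = (0, 9/4, 5/2, 1)
Ac = (0, 0, -5/56, 35/142)
Σ b_i: 101/270·1 + (-64/135)·1 + 14/45·1 + 71/90·1 = 1 ✓
b·c: (-64/135)·9/4 + 14/45·5/2 + 71/90·1 = 1/2 ✓
b·c²: (-64/135)·81/16 + 14/45·25/4 + 71/90·1 = 1/3 ✓
b·Ac: 14/45·(-5/56) + 71/90·35/142 = 1/6 ✓
b·c³: (-64/135)·729/64 + 14/45·125/8 + 71/90·1 = 1/4 ✓
b·(c∘Ac): 14/45·(-25/112) + 71/90·35/142 = 1/8 ✓
b·Ac²: 14/45·(-45/224) + 71/90·105/568 = 1/12 ✓
b·A²c: 71/90·15/284 = 1/24 ✓; 4 stages ⇒ order 4.

4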